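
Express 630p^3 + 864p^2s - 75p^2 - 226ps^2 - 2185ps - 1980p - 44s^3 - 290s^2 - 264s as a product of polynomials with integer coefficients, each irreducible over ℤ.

(15p + 2s)(6p - 2s - 11)(7p + 11s + 12)

Group: 7p(90p^2 - 18ps - 165p - 4s^2 - 22s) + (11s + 12)(90p^2 - 18ps - 165p - 4s^2 - 22s); both groups contain (90p^2 - 18ps - 165p - 4s^2 - 22s), so (7p + 11s + 12) is a factor with cofactor 90p^2 - 18ps - 165p - 4s^2 - 22s.
The cofactor groups again: 90p^2 - 18ps - 165p - 4s^2 - 22s = 15p(6p - 2s - 11) + 2s(6p - 2s - 11); both groups contain (6p - 2s - 11), giving (15p + 2s)(6p - 2s - 11).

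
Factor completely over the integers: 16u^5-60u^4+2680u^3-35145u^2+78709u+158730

Among the possible rational roots, u = 11/2 is a root, so (2u-11) divides it; the quotient is 8u^4+14u^3+1417u^2-9779u-14430.
Continuing, u = 13/2 is a root, so (2u-13) is a factor; dividing leaves 4u^3+33u^2+923u+1110.
Then u = -5/4 is a root, so (4u+5) is a factor; dividing leaves u^2+7u+222.
The quadratic u^2+7u+222 has discriminant -839 < 0 and is irreducible over ℤ.

(2u-11)(2u-13)(4u+5)(u^2+7u+222)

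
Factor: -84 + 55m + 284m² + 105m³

(3m + 7)(5m + 4)(7m - 3)

By the rational root theorem, m = -4/5 is a root, giving the factor (5m + 4) and quotient 21m² + 40m - 21.
The remaining quadratic factors as (7m - 3)(3m + 7).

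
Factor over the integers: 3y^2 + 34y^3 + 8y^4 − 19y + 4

(2y − 1)(4y − 1)(y + 1)(y + 4)

By the rational root theorem, y = 1/4 is a root, giving the factor (4y − 1) and quotient 2y^3 + 9y^2 + 3y − 4.
Next, y = −4 is a root, so (y + 4) divides it; the quotient is 2y^2 + y − 1.
The remaining quadratic factors as (2y − 1)(y + 1).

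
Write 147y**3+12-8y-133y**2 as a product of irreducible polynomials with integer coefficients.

(3y-1)(7y+2)(7y-6)

Among the possible rational roots, y = -2/7 is a root, giving the factor (7y+2) and quotient 21y**2-25y+6.
The remaining quadratic factors as (3y-1)(7y-6).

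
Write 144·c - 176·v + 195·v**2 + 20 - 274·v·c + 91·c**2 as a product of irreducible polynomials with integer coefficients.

Group: 15·v·(13·v - 7·c - 10) + (-13·c - 2)·(13·v - 7·c - 10); both groups contain (13·v - 7·c - 10).

(15·v - 13·c - 2)·(13·v - 7·c - 10)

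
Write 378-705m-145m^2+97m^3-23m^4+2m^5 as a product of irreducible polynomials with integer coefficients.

(2m-1)(m+2)(m-7)(m^2-6m+27)

Trying the rational-root candidates, m = 7 is a root, so (m-7) divides it; the quotient is 2m^4-9m^3+34m^2+93m-54.
Then m = 1/2 is a root, giving the factor (2m-1) and quotient m^3-4m^2+15m+54.
Continuing, m = -2 is a root, so (m+2) is a factor; dividing leaves m^2-6m+27.
The quadratic m^2-6m+27 has discriminant -72 < 0 and is irreducible over ℤ.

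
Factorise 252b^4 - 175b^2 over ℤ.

Every term has a factor of 7b^2. Then 36b^2 - 25 = (6b)² − (5)².

7b^2(6b + 5)(6b - 5)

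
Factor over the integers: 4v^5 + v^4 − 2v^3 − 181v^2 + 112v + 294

Trying the rational-root candidates, v = 7/4 is a root, so (4v − 7) is a factor; dividing leaves v^4 + 2v^3 + 3v^2 − 40v − 42.
Then v = 3 is a root, giving the factor (v − 3) and quotient v^3 + 5v^2 + 18v + 14.
Next, v = −1 is a root, so (v + 1) is a factor; dividing leaves v^2 + 4v + 14.
The quadratic v^2 + 4v + 14 has discriminant −40 < 0 and is irreducible over ℤ.

(4v − 7)(v + 1)(v − 3)(v^2 + 4v + 14)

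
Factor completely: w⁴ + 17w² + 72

Substitute u = w² to get a quadratic in u, then factor.
w² + 9 is irreducible over ℤ (sum of squares).
w² + 8 is irreducible over ℤ (always positive, so no real roots).

(w² + 8)(w² + 9)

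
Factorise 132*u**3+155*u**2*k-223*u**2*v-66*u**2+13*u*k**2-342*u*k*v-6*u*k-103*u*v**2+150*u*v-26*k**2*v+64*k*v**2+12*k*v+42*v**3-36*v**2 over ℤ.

(12*u+13*k+7*v-6)*(11*u+k-3*v)*(u-2*v)

Group: 11*u*(12*u**2+13*u*k-17*u*v-6*u-26*k*v-14*v**2+12*v) + (k-3*v)*(12*u**2+13*u*k-17*u*v-6*u-26*k*v-14*v**2+12*v); both groups contain (12*u**2+13*u*k-17*u*v-6*u-26*k*v-14*v**2+12*v), so (11*u+k-3*v) is a factor with cofactor 12*u**2+13*u*k-17*u*v-6*u-26*k*v-14*v**2+12*v.
The cofactor groups again: 12*u**2+13*u*k-17*u*v-6*u-26*k*v-14*v**2+12*v = u*(12*u+13*k+7*v-6) - 2*v*(12*u+13*k+7*v-6); both groups contain (12*u+13*k+7*v-6), giving (u-2*v)*(12*u+13*k+7*v-6).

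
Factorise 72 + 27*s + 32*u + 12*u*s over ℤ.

(3*s + 8)*(4*u + 9)

Group as (12*u*s + 32*u) + (27*s + 72) = 4*u*(3*s + 8) + 9*(3*s + 8).
Both groups share the factor (3*s + 8).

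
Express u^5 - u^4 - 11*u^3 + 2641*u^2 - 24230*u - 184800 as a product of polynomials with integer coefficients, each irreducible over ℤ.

(u + 15)*(u + 5)*(u - 11)*(u^2 - 10*u + 224)

Testing divisors of the constant over divisors of the leading coefficient, u = -15 is a root, so (u + 15) divides it; the quotient is u^4 - 16*u^3 + 229*u^2 - 794*u - 12320.
Then u = -5 is a root, giving the factor (u + 5) and quotient u^3 - 21*u^2 + 334*u - 2464.
Then u = 11 is a root, giving the factor (u - 11) and quotient u^2 - 10*u + 224.
The quadratic u^2 - 10*u + 224 has discriminant -796 < 0 and is irreducible over ℤ.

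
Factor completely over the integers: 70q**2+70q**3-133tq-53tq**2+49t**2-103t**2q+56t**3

(t-2q)(7t-5q)(8t+7q+7)

Group: 7t(8t**2-9tq+7t-14q**2-14q) - 5q(8t**2-9tq+7t-14q**2-14q); both groups contain (8t**2-9tq+7t-14q**2-14q), so (7t-5q) is a factor with cofactor 8t**2-9tq+7t-14q**2-14q.
The cofactor groups again: 8t**2-9tq+7t-14q**2-14q = 8t(t-2q) + (7q+7)(t-2q); both groups contain (t-2q), giving (8t+7q+7)(t-2q).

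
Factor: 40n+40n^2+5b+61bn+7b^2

Group: b(7b+5n+5) + 8n(7b+5n+5); both groups contain (7b+5n+5).

(7b+5n+5)(b+8n)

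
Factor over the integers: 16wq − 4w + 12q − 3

Group as (16wq − 4w) + (12q − 3) = 4w(4q − 1) + 3(4q − 1).
Both groups share the factor (4q − 1).

(4q − 1)(4w + 3)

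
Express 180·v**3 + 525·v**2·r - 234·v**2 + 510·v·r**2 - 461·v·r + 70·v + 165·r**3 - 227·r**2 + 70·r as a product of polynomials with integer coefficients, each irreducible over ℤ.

(12·v + 11·r - 10)·(15·v + 15·r - 7)·(v + r)

Group: 15·v·(12·v**2 + 23·v·r - 10·v + 11·r**2 - 10·r) + (15·r - 7)·(12·v**2 + 23·v·r - 10·v + 11·r**2 - 10·r); both groups contain (12·v**2 + 23·v·r - 10·v + 11·r**2 - 10·r), so (15·v + 15·r - 7) is a factor with cofactor 12·v**2 + 23·v·r - 10·v + 11·r**2 - 10·r.
The cofactor groups again: 12·v**2 + 23·v·r - 10·v + 11·r**2 - 10·r = 12·v·(v + r) + (11·r - 10)·(v + r); both groups contain (v + r), giving (12·v + 11·r - 10)·(v + r).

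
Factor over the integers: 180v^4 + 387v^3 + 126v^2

9v^2(4v + 7)(5v + 2)

Pull out the common factor 9v^2, then factor the remaining trinomial.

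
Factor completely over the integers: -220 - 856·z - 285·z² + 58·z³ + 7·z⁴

(7·z + 2)·(z + 11)·(z + 2)·(z - 5)

Trying the rational-root candidates, z = -2/7 is a root, so (7·z + 2) is a factor; dividing leaves z³ + 8·z² - 43·z - 110.
Continuing, z = -11 is a root, so (z + 11) is a factor; dividing leaves z² - 3·z - 10.
The remaining quadratic factors as (z - 5)(z + 2).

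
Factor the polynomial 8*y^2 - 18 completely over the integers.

2*(2*y + 3)*(2*y - 3)

Pull out the common factor 2; 4*y^2 - 9 is a difference of squares.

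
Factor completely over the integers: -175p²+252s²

7(6s-5p)(6s+5p)

Pull out the common factor 7; 36s²-25p² is a difference of squares.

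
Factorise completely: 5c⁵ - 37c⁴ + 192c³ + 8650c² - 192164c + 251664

By the rational root theorem, c = 12 is a root, giving the factor (c - 12) and quotient 5c⁴ + 23c³ + 468c² + 14266c - 20972.
Next, c = 7/5 is a root, so (5c - 7) is a factor; dividing leaves c³ + 6c² + 102c + 2996.
Continuing, c = -14 is a root, giving the factor (c + 14) and quotient c² - 8c + 214.
The quadratic c² - 8c + 214 has discriminant -792 < 0 and is irreducible over ℤ.

(5c - 7)(c + 14)(c - 12)(c² - 8c + 214)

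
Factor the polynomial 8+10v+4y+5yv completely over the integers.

(5v+4)(y+2)

Group as (5yv+4y) + (10v+8) = y(5v+4) + 2(5v+4).
Both groups share the factor (5v+4).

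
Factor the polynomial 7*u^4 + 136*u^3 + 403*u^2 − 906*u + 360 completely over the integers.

(7*u − 4)*(u + 15)*(u + 6)*(u − 1)

Among the possible rational roots, u = −15 is a root, giving the factor (u + 15) and quotient 7*u^3 + 31*u^2 − 62*u + 24.
Next, u = 4/7 is a root, so (7*u − 4) is a factor; dividing leaves u^2 + 5*u − 6.
The remaining quadratic factors as (u − 1)(u + 6).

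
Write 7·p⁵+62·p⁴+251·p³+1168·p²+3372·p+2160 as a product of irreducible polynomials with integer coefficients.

(7·p+6)·(p+4)·(p+5)·(p²−p+18)

Testing divisors of the constant over divisors of the leading coefficient, p = −6/7 is a root, giving the factor (7·p+6) and quotient p⁴+8·p³+29·p²+142·p+360.
Continuing, p = −4 is a root, so (p+4) divides it; the quotient is p³+4·p²+13·p+90.
Continuing, p = −5 is a root, so (p+5) is a factor; dividing leaves p²−p+18.
The quadratic p²−p+18 has discriminant −71 < 0 and is irreducible over ℤ.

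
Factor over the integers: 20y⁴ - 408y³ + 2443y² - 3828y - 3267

(2y - 11)(2y - 9)(5y + 3)(y - 11)

Trying the rational-root candidates, y = 9/2 is a root, so (2y - 9) is a factor; dividing leaves 10y³ - 159y² + 506y + 363.
Continuing, y = 11/2 is a root, so (2y - 11) is a factor; dividing leaves 5y² - 52y - 33.
The remaining quadratic factors as (5y + 3)(y - 11).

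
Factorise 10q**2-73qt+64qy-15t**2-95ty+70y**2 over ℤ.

(2q-15t+10y)(5q+t+7y)

Group: 5q(2q-15t+10y) + (t+7y)(2q-15t+10y); both groups contain (2q-15t+10y).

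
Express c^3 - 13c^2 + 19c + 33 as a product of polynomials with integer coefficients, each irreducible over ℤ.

Testing divisors of the constant over divisors of the leading coefficient, c = 3 is a root, giving the factor (c - 3) and quotient c^2 - 10c - 11.
The remaining quadratic factors as (c + 1)(c - 11).

(c + 1)(c - 11)(c - 3)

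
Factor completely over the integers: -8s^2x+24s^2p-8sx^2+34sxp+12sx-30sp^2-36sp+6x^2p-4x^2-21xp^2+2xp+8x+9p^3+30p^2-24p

Group: 4s(-2sx+6sp-2x^2+7xp+4x-3p^2-12p) + (-3p+2)(-2sx+6sp-2x^2+7xp+4x-3p^2-12p); both groups contain (-2sx+6sp-2x^2+7xp+4x-3p^2-12p), so (4s-3p+2) is a factor with cofactor -2sx+6sp-2x^2+7xp+4x-3p^2-12p.
The cofactor groups again: -2sx+6sp-2x^2+7xp+4x-3p^2-12p = -2s(x-3p) + (-2x+p+4)(x-3p); both groups contain (x-3p), giving -(2s+2x-p-4)(x-3p).

-(4s-3p+2)(x-3p)(2s+2x-p-4)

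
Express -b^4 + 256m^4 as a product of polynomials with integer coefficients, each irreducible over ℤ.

Write as (16m^2)² − (b^2)², then factor 16m^2 - b^2 once more.

(4m - b)(4m + b)(16m^2 + b^2)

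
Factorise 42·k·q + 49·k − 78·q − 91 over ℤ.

(6·q + 7)·(7·k − 13)

Group as (42·k·q + 49·k) + (−78·q − 91) = 7·k·(6·q + 7) − 13·(6·q + 7).
Both groups share the factor (6·q + 7).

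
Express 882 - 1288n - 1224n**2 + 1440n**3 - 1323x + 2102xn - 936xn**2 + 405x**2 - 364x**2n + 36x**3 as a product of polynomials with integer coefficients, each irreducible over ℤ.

Group: 4x(9x**2 - 118xn + 117x + 120n**2 - 32n - 126) + (12n - 7)(9x**2 - 118xn + 117x + 120n**2 - 32n - 126); both groups contain (9x**2 - 118xn + 117x + 120n**2 - 32n - 126), so (4x + 12n - 7) is a factor with cofactor 9x**2 - 118xn + 117x + 120n**2 - 32n - 126.
The cofactor groups again: 9x**2 - 118xn + 117x + 120n**2 - 32n - 126 = x(9x - 10n - 9) + (-12n + 14)(9x - 10n - 9); both groups contain (9x - 10n - 9), giving (x - 12n + 14)(9x - 10n - 9).

(9x - 10n - 9)(x - 12n + 14)(4x + 12n - 7)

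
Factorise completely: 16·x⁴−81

(2·x+3)·(2·x−3)·(4·x²+9)

(2·x)⁴ − (3)⁴ = ((2·x)² − (3)²)((2·x)² + (3)²); the first factor splits again, the second (4·x²+9) is irreducible.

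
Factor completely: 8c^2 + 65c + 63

(8c + 9)(c + 7)

Need a pair with product 8·63 = 504 and sum 65: that's 9 and 56.
Split the middle term: 8c^2 + 9c + 56c + 63 = c(8c + 9) + 7(8c + 9).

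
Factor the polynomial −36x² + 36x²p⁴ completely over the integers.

Every term has a factor of 36x²; factoring it out leaves p⁴ − 1.
Recognize a difference of squares with the parts p² and 1.
p² − 1 is again a difference of squares: (p − 1)(p + 1).

36x²(p + 1)(p − 1)(p² + 1)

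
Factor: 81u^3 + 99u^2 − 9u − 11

(3u + 1)(3u − 1)(9u + 11)

Group as (81u^3 − 9u) + (99u^2 − 11) = 9u(9u^2 − 1) + 11(9u^2 − 1).
Both groups share the factor (9u^2 − 1).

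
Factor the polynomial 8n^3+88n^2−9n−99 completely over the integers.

Group as (8n^3−9n) + (88n^2−99) = n(8n^2−9) + 11(8n^2−9).
Both groups share the factor (8n^2−9).

(n+11)(8n^2−9)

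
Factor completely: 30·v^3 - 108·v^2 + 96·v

6·v·(5·v - 8)·(v - 2)

Pull out the common factor 6·v, then factor the remaining trinomial.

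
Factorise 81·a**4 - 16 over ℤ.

(3·a)⁴ − (2)⁴ = ((3·a)² − (2)²)((3·a)² + (2)²); the first factor splits again, the second (9·a**2 + 4) is irreducible.

(3·a + 2)·(3·a - 2)·(9·a**2 + 4)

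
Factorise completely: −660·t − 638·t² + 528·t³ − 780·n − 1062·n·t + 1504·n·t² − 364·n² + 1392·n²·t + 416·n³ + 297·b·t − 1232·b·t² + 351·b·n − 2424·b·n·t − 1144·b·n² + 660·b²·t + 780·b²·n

(12·b − 8·n − 8·t + 15)·(13·n + 11·t)·(5·b − 4·n − 6·t − 4)

Group: 13·n·(60·b² − 88·b·n − 112·b·t + 27·b + 32·n² + 80·n·t − 28·n + 48·t² − 58·t − 60) + 11·t·(60·b² − 88·b·n − 112·b·t + 27·b + 32·n² + 80·n·t − 28·n + 48·t² − 58·t − 60); both groups contain (60·b² − 88·b·n − 112·b·t + 27·b + 32·n² + 80·n·t − 28·n + 48·t² − 58·t − 60), so (13·n + 11·t) is a factor with cofactor 60·b² − 88·b·n − 112·b·t + 27·b + 32·n² + 80·n·t − 28·n + 48·t² − 58·t − 60.
The cofactor groups again: 60·b² − 88·b·n − 112·b·t + 27·b + 32·n² + 80·n·t − 28·n + 48·t² − 58·t − 60 = 12·b·(5·b − 4·n − 6·t − 4) + (−8·n − 8·t + 15)·(5·b − 4·n − 6·t − 4); both groups contain (5·b − 4·n − 6·t − 4), giving (12·b − 8·n − 8·t + 15)·(5·b − 4·n − 6·t − 4).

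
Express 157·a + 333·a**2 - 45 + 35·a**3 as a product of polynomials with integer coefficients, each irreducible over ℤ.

Testing divisors of the constant over divisors of the leading coefficient, a = -9 is a root, so (a + 9) is a factor; dividing leaves 35·a**2 + 18·a - 5.
The remaining quadratic factors as (7·a + 5)(5·a - 1).

(5·a - 1)·(7·a + 5)·(a + 9)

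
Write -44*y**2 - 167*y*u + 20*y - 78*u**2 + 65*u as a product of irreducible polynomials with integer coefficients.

-(4*y + 13*u)*(11*y + 6*u - 5)

Group: -11*y*(4*y + 13*u) + (-6*u + 5)*(4*y + 13*u); both groups contain (4*y + 13*u).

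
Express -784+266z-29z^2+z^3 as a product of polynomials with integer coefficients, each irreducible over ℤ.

Among the possible rational roots, z = 7 is a root, so (z-7) is a factor; dividing leaves z^2-22z+112.
The remaining quadratic factors as (z-14)(z-8).

(z-14)(z-7)(z-8)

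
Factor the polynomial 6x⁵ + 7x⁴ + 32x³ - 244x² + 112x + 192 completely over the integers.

Testing divisors of the constant over divisors of the leading coefficient, x = 3/2 is a root, so (2x - 3) is a factor; dividing leaves 3x⁴ + 8x³ + 28x² - 80x - 64.
Next, x = 2 is a root, giving the factor (x - 2) and quotient 3x³ + 14x² + 56x + 32.
Next, x = -2/3 is a root, giving the factor (3x + 2) and quotient x² + 4x + 16.
The quadratic x² + 4x + 16 has discriminant -48 < 0 and is irreducible over ℤ.

(2x - 3)(3x + 2)(x - 2)(x² + 4x + 16)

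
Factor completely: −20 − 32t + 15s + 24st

(3s − 4)(8t + 5)

Group as (24st + 15s) + (−32t − 20) = 3s(8t + 5) − 4(8t + 5).
Both groups share the factor (8t + 5).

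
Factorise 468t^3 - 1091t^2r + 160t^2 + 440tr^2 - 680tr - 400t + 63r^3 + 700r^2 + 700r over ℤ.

(4t - 7r)(13t - 9r - 10)(9t + r + 10)

Group: 13t(36t^2 - 59tr + 40t - 7r^2 - 70r) + (-9r - 10)(36t^2 - 59tr + 40t - 7r^2 - 70r); both groups contain (36t^2 - 59tr + 40t - 7r^2 - 70r), so (13t - 9r - 10) is a factor with cofactor 36t^2 - 59tr + 40t - 7r^2 - 70r.
The cofactor groups again: 36t^2 - 59tr + 40t - 7r^2 - 70r = 4t(9t + r + 10) - 7r(9t + r + 10); both groups contain (9t + r + 10), giving (4t - 7r)(9t + r + 10).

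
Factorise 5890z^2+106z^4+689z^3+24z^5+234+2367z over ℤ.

Trying the rational-root candidates, z = −1/6 is a root, giving the factor (6z+1) and quotient 4z^4+17z^3+112z^2+963z+234.
Next, z = −6 is a root, so (z+6) divides it; the quotient is 4z^3−7z^2+154z+39.
Next, z = −1/4 is a root, so (4z+1) is a factor; dividing leaves z^2−2z+39.
The quadratic z^2−2z+39 has discriminant −152 < 0 and is irreducible over ℤ.

(4z+1)(6z+1)(z+6)(z^2−2z+39)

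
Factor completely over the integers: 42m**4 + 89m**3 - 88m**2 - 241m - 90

(2m + 1)(3m - 5)(7m + 9)(m + 2)

Testing divisors of the constant over divisors of the leading coefficient, m = -9/7 is a root, giving the factor (7m + 9) and quotient 6m**3 + 5m**2 - 19m - 10.
Then m = -1/2 is a root, so (2m + 1) divides it; the quotient is 3m**2 + m - 10.
The remaining quadratic factors as (m + 2)(3m - 5).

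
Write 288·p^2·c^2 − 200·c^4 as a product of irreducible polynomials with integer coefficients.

Every term has a factor of 8·c^2. Then 36·p^2 − 25·c^2 = (6·p)² − (5·c)².

8·c^2·(6·p − 5·c)·(6·p + 5·c)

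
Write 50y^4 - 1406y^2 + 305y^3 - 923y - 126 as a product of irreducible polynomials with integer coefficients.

(2y - 7)(5y + 1)(5y + 2)(y + 9)

Trying the rational-root candidates, y = 7/2 is a root, giving the factor (2y - 7) and quotient 25y^3 + 240y^2 + 137y + 18.
Then y = -9 is a root, giving the factor (y + 9) and quotient 25y^2 + 15y + 2.
The remaining quadratic factors as (5y + 2)(5y + 1).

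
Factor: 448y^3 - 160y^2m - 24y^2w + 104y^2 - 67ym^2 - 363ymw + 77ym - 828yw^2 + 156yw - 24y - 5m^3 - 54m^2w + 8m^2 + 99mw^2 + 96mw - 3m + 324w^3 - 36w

(8y - 5m - 9w + 3)(8y + m + 12w)(7y + m - 3w - 1)

Group: 7y(64y^2 - 32ym + 24yw + 24y - 5m^2 - 69mw + 3m - 108w^2 + 36w) + (m - 3w - 1)(64y^2 - 32ym + 24yw + 24y - 5m^2 - 69mw + 3m - 108w^2 + 36w); both groups contain (64y^2 - 32ym + 24yw + 24y - 5m^2 - 69mw + 3m - 108w^2 + 36w), so (7y + m - 3w - 1) is a factor with cofactor 64y^2 - 32ym + 24yw + 24y - 5m^2 - 69mw + 3m - 108w^2 + 36w.
The cofactor groups again: 64y^2 - 32ym + 24yw + 24y - 5m^2 - 69mw + 3m - 108w^2 + 36w = 8y(8y - 5m - 9w + 3) + (m + 12w)(8y - 5m - 9w + 3); both groups contain (8y - 5m - 9w + 3), giving (8y + m + 12w)(8y - 5m - 9w + 3).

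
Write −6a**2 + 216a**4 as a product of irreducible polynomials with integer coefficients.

6a**2(6a + 1)(6a − 1)

Pull out the common factor 6a**2; 36a**2 − 1 is a difference of squares.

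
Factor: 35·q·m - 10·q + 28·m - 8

Group as (35·q·m - 10·q) + (28·m - 8) = 5·q·(7·m - 2) + 4·(7·m - 2).
Both groups share the factor (7·m - 2).

(5·q + 4)·(7·m - 2)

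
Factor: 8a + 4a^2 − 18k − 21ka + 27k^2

Group: 3k(9k − 4a) + (−a − 2)(9k − 4a); both groups contain (9k − 4a).

(9k − 4a)(3k − a − 2)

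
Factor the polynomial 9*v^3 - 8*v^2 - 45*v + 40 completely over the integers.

(9*v - 8)*(v^2 - 5)

Group as (9*v^3 - 45*v) + (-8*v^2 + 40) = 9*v*(v^2 - 5) - 8*(v^2 - 5).
Both groups share the factor (v^2 - 5).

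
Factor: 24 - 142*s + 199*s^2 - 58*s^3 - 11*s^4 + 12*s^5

Among the possible rational roots, s = -3 is a root, giving the factor (s + 3) and quotient 12*s^4 - 47*s^3 + 83*s^2 - 50*s + 8.
Then s = 2/3 is a root, so (3*s - 2) divides it; the quotient is 4*s^3 - 13*s^2 + 19*s - 4.
Next, s = 1/4 is a root, giving the factor (4*s - 1) and quotient s^2 - 3*s + 4.
The quadratic s^2 - 3*s + 4 has discriminant -7 < 0 and is irreducible over ℤ.

(3*s - 2)*(4*s - 1)*(s + 3)*(s^2 - 3*s + 4)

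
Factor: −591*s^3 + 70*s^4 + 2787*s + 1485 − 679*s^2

(2*s + 1)*(5*s + 11)*(7*s − 15)*(s − 9)

Trying the rational-root candidates, s = 15/7 is a root, giving the factor (7*s − 15) and quotient 10*s^3 − 63*s^2 − 232*s − 99.
Continuing, s = −11/5 is a root, so (5*s + 11) divides it; the quotient is 2*s^2 − 17*s − 9.
The remaining quadratic factors as (2*s + 1)(s − 9).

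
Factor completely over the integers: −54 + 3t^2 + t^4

(t^2 + 9)(t^2 − 6)

Substitute u = t^2 to get a quadratic in u, then factor.
t^2 − 6 is irreducible over ℤ (6 is not a perfect square).
t^2 + 9 is irreducible over ℤ (sum of squares).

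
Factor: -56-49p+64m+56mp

(7p+8)(8m-7)

Group as (56mp+64m) + (-49p-56) = 8m(7p+8) - 7(7p+8).
Both groups share the factor (7p+8).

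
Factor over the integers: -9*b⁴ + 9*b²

-9*b²*(b + 1)*(b - 1)

Factor out 9*b² first: what remains is -b² + 1.
Recognize a difference of squares with the parts 1 and b.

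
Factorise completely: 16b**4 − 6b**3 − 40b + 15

Group as (16b**4 − 40b) + (−6b**3 + 15) = 8b(2b**3 − 5) − 3(2b**3 − 5).
Both groups share the factor (2b**3 − 5).

(8b − 3)(2b**3 − 5)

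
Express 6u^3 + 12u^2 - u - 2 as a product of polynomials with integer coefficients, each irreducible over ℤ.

(u + 2)(6u^2 - 1)

Group as (6u^3 - u) + (12u^2 - 2) = u(6u^2 - 1) + 2(6u^2 - 1).
Both groups share the factor (6u^2 - 1).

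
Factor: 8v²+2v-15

(2v+3)(4v-5)

Need a pair with product 8·(-15) = -120 and sum 2: that's -10 and 12.
Split the middle term: 8v²-10v + 12v-15 = 2v(4v-5) + 3(4v-5).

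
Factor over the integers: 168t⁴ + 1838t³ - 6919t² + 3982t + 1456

By the rational root theorem, t = -1/4 is a root, giving the factor (4t + 1) and quotient 42t³ + 449t² - 1842t + 1456.
Next, t = 13/6 is a root, giving the factor (6t - 13) and quotient 7t² + 90t - 112.
The remaining quadratic factors as (7t - 8)(t + 14).

(4t + 1)(6t - 13)(7t - 8)(t + 14)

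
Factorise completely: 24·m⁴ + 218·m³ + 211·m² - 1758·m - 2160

(2·m + 9)·(3·m - 8)·(4·m + 5)·(m + 6)

Trying the rational-root candidates, m = 8/3 is a root, so (3·m - 8) divides it; the quotient is 8·m³ + 94·m² + 321·m + 270.
Continuing, m = -5/4 is a root, giving the factor (4·m + 5) and quotient 2·m² + 21·m + 54.
The remaining quadratic factors as (2·m + 9)(m + 6).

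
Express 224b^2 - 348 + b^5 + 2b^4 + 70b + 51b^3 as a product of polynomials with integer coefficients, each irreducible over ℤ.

By the rational root theorem, b = -2 is a root, giving the factor (b + 2) and quotient b^4 + 51b^2 + 122b - 174.
Next, b = -3 is a root, so (b + 3) is a factor; dividing leaves b^3 - 3b^2 + 60b - 58.
Then b = 1 is a root, giving the factor (b - 1) and quotient b^2 - 2b + 58.
The quadratic b^2 - 2b + 58 has discriminant -228 < 0 and is irreducible over ℤ.

(b + 2)(b + 3)(b - 1)(b^2 - 2b + 58)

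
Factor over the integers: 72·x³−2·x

2·x·(6·x+1)·(6·x−1)

Factor out 2·x, leaving 36·x²−1, which is a difference of two squares.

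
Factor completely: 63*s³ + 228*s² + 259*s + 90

Trying the rational-root candidates, s = -2/3 is a root, so (3*s + 2) divides it; the quotient is 21*s² + 62*s + 45.
The remaining quadratic factors as (3*s + 5)(7*s + 9).

(3*s + 2)*(3*s + 5)*(7*s + 9)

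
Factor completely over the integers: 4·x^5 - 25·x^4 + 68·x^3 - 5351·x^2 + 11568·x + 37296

Trying the rational-root candidates, x = -7/4 is a root, giving the factor (4·x + 7) and quotient x^4 - 8·x^3 + 31·x^2 - 1392·x + 5328.
Continuing, x = 4 is a root, so (x - 4) is a factor; dividing leaves x^3 - 4·x^2 + 15·x - 1332.
Continuing, x = 12 is a root, giving the factor (x - 12) and quotient x^2 + 8·x + 111.
The quadratic x^2 + 8·x + 111 has discriminant -380 < 0 and is irreducible over ℤ.

(4·x + 7)·(x - 12)·(x - 4)·(x^2 + 8·x + 111)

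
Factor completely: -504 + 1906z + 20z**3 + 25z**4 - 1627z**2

(5z - 2)(5z - 4)(z + 9)(z - 7)

Trying the rational-root candidates, z = 7 is a root, so (z - 7) divides it; the quotient is 25z**3 + 195z**2 - 262z + 72.
Then z = -9 is a root, giving the factor (z + 9) and quotient 25z**2 - 30z + 8.
The remaining quadratic factors as (5z - 2)(5z - 4).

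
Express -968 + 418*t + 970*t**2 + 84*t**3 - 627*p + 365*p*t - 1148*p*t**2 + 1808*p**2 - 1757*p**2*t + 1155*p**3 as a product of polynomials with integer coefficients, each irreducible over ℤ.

(11*p + 6*t + 8)*(15*p - t - 11)*(7*p - 14*t + 11)

Group: 11*p*(105*p**2 - 217*p*t + 88*p + 14*t**2 + 143*t - 121) + (6*t + 8)*(105*p**2 - 217*p*t + 88*p + 14*t**2 + 143*t - 121); both groups contain (105*p**2 - 217*p*t + 88*p + 14*t**2 + 143*t - 121), so (11*p + 6*t + 8) is a factor with cofactor 105*p**2 - 217*p*t + 88*p + 14*t**2 + 143*t - 121.
The cofactor groups again: 105*p**2 - 217*p*t + 88*p + 14*t**2 + 143*t - 121 = 7*p*(15*p - t - 11) + (-14*t + 11)*(15*p - t - 11); both groups contain (15*p - t - 11), giving (7*p - 14*t + 11)*(15*p - t - 11).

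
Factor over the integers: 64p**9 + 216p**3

Every term has a factor of 8p**3; factoring it out leaves 8p**6 + 27.
Recognize a sum of cubes with the parts 2p**2 and 3.

8p**3(2p**2 + 3)(4p**4 - 6p**2 + 9)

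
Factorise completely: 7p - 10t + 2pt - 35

(2t + 7)(p - 5)

Group as (2pt + 7p) + (-10t - 35) = p(2t + 7) - 5(2t + 7).
Both groups share the factor (2t + 7).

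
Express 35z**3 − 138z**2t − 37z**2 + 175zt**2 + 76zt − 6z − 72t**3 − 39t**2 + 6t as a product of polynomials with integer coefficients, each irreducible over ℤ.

(7z − 8t + 1)(5z − 9t − 6)(z − t)

Group: z(35z**2 − 103zt − 37z + 72t**2 + 39t − 6) − t(35z**2 − 103zt − 37z + 72t**2 + 39t − 6); both groups contain (35z**2 − 103zt − 37z + 72t**2 + 39t − 6), so (z − t) is a factor with cofactor 35z**2 − 103zt − 37z + 72t**2 + 39t − 6.
The cofactor groups again: 35z**2 − 103zt − 37z + 72t**2 + 39t − 6 = 7z(5z − 9t − 6) + (−8t + 1)(5z − 9t − 6); both groups contain (5z − 9t − 6), giving (7z − 8t + 1)(5z − 9t − 6).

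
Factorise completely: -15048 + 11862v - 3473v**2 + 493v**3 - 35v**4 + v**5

(v - 11)(v - 3)(v - 6)(v**2 - 15v + 76)

By the rational root theorem, v = 6 is a root, so (v - 6) is a factor; dividing leaves v**4 - 29v**3 + 319v**2 - 1559v + 2508.
Next, v = 11 is a root, so (v - 11) divides it; the quotient is v**3 - 18v**2 + 121v - 228.
Continuing, v = 3 is a root, so (v - 3) divides it; the quotient is v**2 - 15v + 76.
The quadratic v**2 - 15v + 76 has discriminant -79 < 0 and is irreducible over ℤ.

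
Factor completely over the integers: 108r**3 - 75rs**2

3r(6r + 5s)(6r - 5s)

Every term has a factor of 3r. Then 36r**2 - 25s**2 = (6r)² − (5s)².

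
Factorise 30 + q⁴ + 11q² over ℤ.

(q² + 5)(q² + 6)

Substitute u = q² to get a quadratic in u, then factor.
q² + 5 is irreducible over ℤ (always positive, so no real roots).
q² + 6 is irreducible over ℤ (always positive, so no real roots).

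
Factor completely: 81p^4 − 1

Write as (9p^2)² − (1)², then factor 9p^2 − 1 once more.

(3p + 1)(3p − 1)(9p^2 + 1)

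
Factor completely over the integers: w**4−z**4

(w)⁴ − (z)⁴ = ((w)² − (z)²)((w)² + (z)²); the first factor splits again, the second (w**2+z**2) is irreducible.

(w+z)·(w−z)·(w**2+z**2)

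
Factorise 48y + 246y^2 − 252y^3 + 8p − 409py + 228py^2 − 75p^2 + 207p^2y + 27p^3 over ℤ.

(3p + 7y − 8)(9p − 6y − 1)(p + 6y)

Group: 9p(3p^2 + 25py − 8p + 42y^2 − 48y) + (−6y − 1)(3p^2 + 25py − 8p + 42y^2 − 48y); both groups contain (3p^2 + 25py − 8p + 42y^2 − 48y), so (9p − 6y − 1) is a factor with cofactor 3p^2 + 25py − 8p + 42y^2 − 48y.
The cofactor groups again: 3p^2 + 25py − 8p + 42y^2 − 48y = 3p(p + 6y) + (7y − 8)(p + 6y); both groups contain (p + 6y), giving (3p + 7y − 8)(p + 6y).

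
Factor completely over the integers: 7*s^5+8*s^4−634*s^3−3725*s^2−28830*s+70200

Trying the rational-root candidates, s = −10 is a root, giving the factor (s+10) and quotient 7*s^4−62*s^3−14*s^2−3585*s+7020.
Then s = 12 is a root, so (s−12) is a factor; dividing leaves 7*s^3+22*s^2+250*s−585.
Continuing, s = 13/7 is a root, giving the factor (7*s−13) and quotient s^2+5*s+45.
The quadratic s^2+5*s+45 has discriminant −155 < 0 and is irreducible over ℤ.

(7*s−13)*(s+10)*(s−12)*(s^2+5*s+45)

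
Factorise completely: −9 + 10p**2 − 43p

(2p − 9)(5p + 1)

Need a pair with product 10·(−9) = −90 and sum −43: that's −45 and 2.
Split the middle term: 10p**2 − 45p + 2p − 9 = 5p(2p − 9) + (2p − 9).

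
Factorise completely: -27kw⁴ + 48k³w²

Every term has a factor of 3kw². Then 16k² - 9w² = (4k)² − (3w)².

3kw²(4k + 3w)(4k - 3w)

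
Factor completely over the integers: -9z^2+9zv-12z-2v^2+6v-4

-(3z-2v+2)(3z-v+2)

Group: -3z(3z-v+2) + (2v-2)(3z-v+2); both groups contain (3z-v+2).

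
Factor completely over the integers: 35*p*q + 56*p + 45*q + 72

Group as (35*p*q + 56*p) + (45*q + 72) = 7*p*(5*q + 8) + 9*(5*q + 8).
Both groups share the factor (5*q + 8).

(5*q + 8)*(7*p + 9)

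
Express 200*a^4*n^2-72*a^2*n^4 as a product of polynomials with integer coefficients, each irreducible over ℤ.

8*a^2*n^2*(5*a+3*n)*(5*a-3*n)

Every term has a factor of 8*a^2*n^2. Then 25*a^2-9*n^2 = (5*a)² − (3*n)².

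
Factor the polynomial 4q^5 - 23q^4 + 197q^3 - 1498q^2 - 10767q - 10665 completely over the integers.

Among the possible rational roots, q = 9 is a root, so (q - 9) is a factor; dividing leaves 4q^4 + 13q^3 + 314q^2 + 1328q + 1185.
Continuing, q = -5/4 is a root, giving the factor (4q + 5) and quotient q^3 + 2q^2 + 76q + 237.
Continuing, q = -3 is a root, so (q + 3) is a factor; dividing leaves q^2 - q + 79.
The quadratic q^2 - q + 79 has discriminant -315 < 0 and is irreducible over ℤ.

(4q + 5)(q + 3)(q - 9)(q^2 - q + 79)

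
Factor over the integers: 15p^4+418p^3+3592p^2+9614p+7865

Among the possible rational roots, p = -11/5 is a root, so (5p+11) is a factor; dividing leaves 3p^3+77p^2+549p+715.
Continuing, p = -5/3 is a root, giving the factor (3p+5) and quotient p^2+24p+143.
The remaining quadratic factors as (p+11)(p+13).

(3p+5)(5p+11)(p+11)(p+13)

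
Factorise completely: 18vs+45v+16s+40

(2s+5)(9v+8)

Group as (18vs+45v) + (16s+40) = 9v(2s+5) + 8(2s+5).
Both groups share the factor (2s+5).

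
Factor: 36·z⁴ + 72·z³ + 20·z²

Pull out the common factor 4·z², then factor the remaining trinomial.

4·z²·(3·z + 1)·(3·z + 5)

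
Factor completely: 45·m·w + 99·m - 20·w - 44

(5·w + 11)·(9·m - 4)

Group as (45·m·w + 99·m) + (-20·w - 44) = 9·m·(5·w + 11) - 4·(5·w + 11).
Both groups share the factor (5·w + 11).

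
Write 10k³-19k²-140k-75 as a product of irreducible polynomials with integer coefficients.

Trying the rational-root candidates, k = -3/5 is a root, giving the factor (5k+3) and quotient 2k²-5k-25.
The remaining quadratic factors as (k-5)(2k+5).

(2k+5)(5k+3)(k-5)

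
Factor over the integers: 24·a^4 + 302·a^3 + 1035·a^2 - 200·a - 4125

Among the possible rational roots, a = 5/3 is a root, giving the factor (3·a - 5) and quotient 8·a^3 + 114·a^2 + 535·a + 825.
Continuing, a = -11/2 is a root, so (2·a + 11) is a factor; dividing leaves 4·a^2 + 35·a + 75.
The remaining quadratic factors as (a + 5)(4·a + 15).

(2·a + 11)·(3·a - 5)·(4·a + 15)·(a + 5)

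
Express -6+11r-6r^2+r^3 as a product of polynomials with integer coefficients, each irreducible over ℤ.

By the rational root theorem, r = 1 is a root, giving the factor (r-1) and quotient r^2-5r+6.
The remaining quadratic factors as (r-3)(r-2).

(r-1)(r-2)(r-3)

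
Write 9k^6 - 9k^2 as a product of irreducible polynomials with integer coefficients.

Factor out 9k^2 first: what remains is k^4 - 1.
Recognize a difference of squares with the parts k^2 and 1.
k^2 - 1 is again a difference of squares: (k - 1)(k + 1).

9k^2(k + 1)(k - 1)(k^2 + 1)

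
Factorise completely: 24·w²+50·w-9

Need a pair with product 24·(-9) = -216 and sum 50: that's 54 and -4.
Split the middle term: 24·w²+54·w - 4·w-9 = 6·w·(4·w+9) - (4·w+9).

(4·w+9)·(6·w-1)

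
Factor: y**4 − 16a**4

(y)⁴ − (2a)⁴ = ((y)² − (2a)²)((y)² + (2a)²); the first factor splits again, the second (y**2 + 4a**2) is irreducible.

(y − 2a)(y + 2a)(y**2 + 4a**2)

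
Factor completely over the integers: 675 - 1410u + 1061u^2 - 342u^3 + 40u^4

Trying the rational-root candidates, u = 9/5 is a root, so (5u - 9) is a factor; dividing leaves 8u^3 - 54u^2 + 115u - 75.
Then u = 3 is a root, so (u - 3) is a factor; dividing leaves 8u^2 - 30u + 25.
The remaining quadratic factors as (4u - 5)(2u - 5).

(2u - 5)(4u - 5)(5u - 9)(u - 3)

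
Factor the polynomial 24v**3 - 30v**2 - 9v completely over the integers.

Pull out the common factor 3v, then factor the remaining trinomial.

3v(2v - 3)(4v + 1)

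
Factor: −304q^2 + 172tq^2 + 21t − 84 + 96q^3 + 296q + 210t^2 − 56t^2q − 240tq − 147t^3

Group: 7t(−21t^2 − 32tq + 42t − 12q^2 + 32q − 21) + (−8q + 4)(−21t^2 − 32tq + 42t − 12q^2 + 32q − 21); both groups contain (−21t^2 − 32tq + 42t − 12q^2 + 32q − 21), so (7t − 8q + 4) is a factor with cofactor −21t^2 − 32tq + 42t − 12q^2 + 32q − 21.
The cofactor groups again: −21t^2 − 32tq + 42t − 12q^2 + 32q − 21 = −3t(7t + 6q − 7) + (−2q + 3)(7t + 6q − 7); both groups contain (7t + 6q − 7), giving −(3t + 2q − 3)(7t + 6q − 7).

−(7t − 8q + 4)(3t + 2q − 3)(7t + 6q − 7)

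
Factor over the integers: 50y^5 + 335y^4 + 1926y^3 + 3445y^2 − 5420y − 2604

By the rational root theorem, y = −2/5 is a root, so (5y + 2) is a factor; dividing leaves 10y^4 + 63y^3 + 360y^2 + 545y − 1302.
Continuing, y = −7/2 is a root, so (2y + 7) divides it; the quotient is 5y^3 + 14y^2 + 131y − 186.
Then y = 6/5 is a root, so (5y − 6) divides it; the quotient is y^2 + 4y + 31.
The quadratic y^2 + 4y + 31 has discriminant −108 < 0 and is irreducible over ℤ.

(2y + 7)(5y + 2)(5y − 6)(y^2 + 4y + 31)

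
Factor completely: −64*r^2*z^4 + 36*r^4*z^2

Pull out the common factor 4*r^2*z^2; 9*r^2 − 16*z^2 is a difference of squares.

4*r^2*z^2*(3*r + 4*z)*(3*r − 4*z)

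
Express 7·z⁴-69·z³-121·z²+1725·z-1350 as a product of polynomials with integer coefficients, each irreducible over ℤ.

Among the possible rational roots, z = 6/7 is a root, so (7·z-6) divides it; the quotient is z³-9·z²-25·z+225.
Continuing, z = 9 is a root, so (z-9) is a factor; dividing leaves z²-25.
The remaining quadratic factors as (z+5)(z-5).

(7·z-6)·(z+5)·(z-5)·(z-9)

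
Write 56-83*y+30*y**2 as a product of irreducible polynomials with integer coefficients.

Need a pair with product 30·56 = 1680 and sum -83: that's -48 and -35.
Split the middle term: 30*y**2-48*y - 35*y+56 = 6*y*(5*y-8) - 7*(5*y-8).

(5*y-8)*(6*y-7)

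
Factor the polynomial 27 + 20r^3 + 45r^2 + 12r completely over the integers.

(4r + 9)(5r^2 + 3)

Group as (20r^3 + 12r) + (45r^2 + 27) = 4r(5r^2 + 3) + 9(5r^2 + 3).
Both groups share the factor (5r^2 + 3).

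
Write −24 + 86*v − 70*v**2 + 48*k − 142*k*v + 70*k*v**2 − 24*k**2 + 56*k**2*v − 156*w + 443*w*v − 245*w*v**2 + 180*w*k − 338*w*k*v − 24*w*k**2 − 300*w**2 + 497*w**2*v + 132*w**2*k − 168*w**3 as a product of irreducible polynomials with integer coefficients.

Group: 7*w*(−24*w**2 + 12*w*k + 71*w*v − 36*w − 28*k*v + 12*k − 35*v**2 + 43*v − 12) + (−2*k + 2)*(−24*w**2 + 12*w*k + 71*w*v − 36*w − 28*k*v + 12*k − 35*v**2 + 43*v − 12); both groups contain (−24*w**2 + 12*w*k + 71*w*v − 36*w − 28*k*v + 12*k − 35*v**2 + 43*v − 12), so (7*w − 2*k + 2) is a factor with cofactor −24*w**2 + 12*w*k + 71*w*v − 36*w − 28*k*v + 12*k − 35*v**2 + 43*v − 12.
The cofactor groups again: −24*w**2 + 12*w*k + 71*w*v − 36*w − 28*k*v + 12*k − 35*v**2 + 43*v − 12 = −8*w*(3*w − 7*v + 3) + (4*k + 5*v − 4)*(3*w − 7*v + 3); both groups contain (3*w − 7*v + 3), giving −(8*w − 4*k − 5*v + 4)*(3*w − 7*v + 3).

−(7*w − 2*k + 2)*(8*w − 4*k − 5*v + 4)*(3*w − 7*v + 3)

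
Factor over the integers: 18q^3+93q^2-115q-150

(3q-5)(6q+5)(q+6)

Among the possible rational roots, q = -6 is a root, giving the factor (q+6) and quotient 18q^2-15q-25.
The remaining quadratic factors as (6q+5)(3q-5).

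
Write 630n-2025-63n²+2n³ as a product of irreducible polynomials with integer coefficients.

(2n-15)(n-15)(n-9)

Trying the rational-root candidates, n = 15 is a root, so (n-15) is a factor; dividing leaves 2n²-33n+135.
The remaining quadratic factors as (n-9)(2n-15).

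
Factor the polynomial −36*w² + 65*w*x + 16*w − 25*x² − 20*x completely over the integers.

−(4*w − 5*x)*(9*w − 5*x − 4)

Group: −9*w*(4*w − 5*x) + (5*x + 4)*(4*w − 5*x); both groups contain (4*w − 5*x).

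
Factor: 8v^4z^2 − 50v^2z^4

Pull out the common factor 2v^2z^2; 4v^2 − 25z^2 is a difference of squares.

2v^2z^2(2v + 5z)(2v − 5z)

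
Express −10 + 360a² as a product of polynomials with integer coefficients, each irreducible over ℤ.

10(6a + 1)(6a − 1)

Pull out the common factor 10; 36a² − 1 is a difference of squares.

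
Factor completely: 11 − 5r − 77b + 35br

(5r − 11)(7b − 1)

Group as (35br − 77b) + (−5r + 11) = 7b(5r − 11) − (5r − 11).
Both groups share the factor (5r − 11).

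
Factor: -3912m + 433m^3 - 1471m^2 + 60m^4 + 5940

(3m - 10)(4m + 11)(5m - 6)(m + 9)

By the rational root theorem, m = -9 is a root, giving the factor (m + 9) and quotient 60m^3 - 107m^2 - 508m + 660.
Next, m = 10/3 is a root, so (3m - 10) is a factor; dividing leaves 20m^2 + 31m - 66.
The remaining quadratic factors as (4m + 11)(5m - 6).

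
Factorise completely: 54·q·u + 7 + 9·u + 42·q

Group as (54·q·u + 42·q) + (9·u + 7) = 6·q·(9·u + 7) + (9·u + 7).
Both groups share the factor (9·u + 7).

(6·q + 1)·(9·u + 7)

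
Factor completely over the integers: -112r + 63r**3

7r(3r + 4)(3r - 4)

Factor out 7r, leaving 9r**2 - 16, which is a difference of two squares.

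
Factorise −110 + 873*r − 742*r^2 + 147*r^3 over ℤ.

(3*r − 10)*(7*r − 1)*(7*r − 11)

Among the possible rational roots, r = 1/7 is a root, so (7*r − 1) divides it; the quotient is 21*r^2 − 103*r + 110.
The remaining quadratic factors as (7*r − 11)(3*r − 10).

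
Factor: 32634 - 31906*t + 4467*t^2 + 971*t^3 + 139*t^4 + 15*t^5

By the rational root theorem, t = 7/3 is a root, so (3*t - 7) is a factor; dividing leaves 5*t^4 + 58*t^3 + 459*t^2 + 2560*t - 4662.
Continuing, t = -9 is a root, so (t + 9) divides it; the quotient is 5*t^3 + 13*t^2 + 342*t - 518.
Continuing, t = 7/5 is a root, giving the factor (5*t - 7) and quotient t^2 + 4*t + 74.
The quadratic t^2 + 4*t + 74 has discriminant -280 < 0 and is irreducible over ℤ.

(3*t - 7)*(5*t - 7)*(t + 9)*(t^2 + 4*t + 74)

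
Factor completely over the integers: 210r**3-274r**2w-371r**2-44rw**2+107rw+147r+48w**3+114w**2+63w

(5r-2w-3)(6r-8w-7)(7r+3w)

Group: 7r(30r**2-52rw-53r+16w**2+38w+21) + 3w(30r**2-52rw-53r+16w**2+38w+21); both groups contain (30r**2-52rw-53r+16w**2+38w+21), so (7r+3w) is a factor with cofactor 30r**2-52rw-53r+16w**2+38w+21.
The cofactor groups again: 30r**2-52rw-53r+16w**2+38w+21 = 5r(6r-8w-7) + (-2w-3)(6r-8w-7); both groups contain (6r-8w-7), giving (5r-2w-3)(6r-8w-7).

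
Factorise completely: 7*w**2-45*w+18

(7*w-3)*(w-6)

Need a pair with product 7·18 = 126 and sum -45: that's -42 and -3.
Split the middle term: 7*w**2-42*w - 3*w+18 = 7*w*(w-6) - 3*(w-6).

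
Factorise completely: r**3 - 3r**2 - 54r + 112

Among the possible rational roots, r = 8 is a root, so (r - 8) is a factor; dividing leaves r**2 + 5r - 14.
The remaining quadratic factors as (r - 2)(r + 7).

(r + 7)(r - 2)(r - 8)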